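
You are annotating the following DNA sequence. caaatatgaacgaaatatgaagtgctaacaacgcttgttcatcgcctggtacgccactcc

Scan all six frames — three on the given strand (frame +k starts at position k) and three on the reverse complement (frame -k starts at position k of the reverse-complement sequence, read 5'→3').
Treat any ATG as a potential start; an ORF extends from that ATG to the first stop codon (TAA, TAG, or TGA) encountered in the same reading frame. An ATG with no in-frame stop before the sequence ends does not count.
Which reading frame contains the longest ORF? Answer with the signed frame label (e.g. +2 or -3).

-1

Reverse complement (5'→3'): GGAGTGGCGTACCAGGCGATGAACAAGCGTTGTTAGCACTTCATATTTCGTTCATATTTG
Frame +1: CAA ATA TGA ACG AAA TAT GAA GTG CTA ACA ACG CTT GTT CAT CGC CTG GTA CGC CAC TCC — no ATG→stop ORF.
Frame +2: AAA TAT GAA CGA AAT ATG AAG TGC TAA CAA CGC TTG TTC ATC GCC TGG TAC GCC ACT — ATG at 17, stop TAA at 26 → 12 nt.
Frame +3: AAT ATG AAC GAA ATA TGA AGT GCT AAC AAC GCT TGT TCA TCG CCT GGT ACG CCA CTC — ATG at 6, stop TGA at 18 → 15 nt.
Frame -1: GGA GTG GCG TAC CAG GCG ATG AAC AAG CGT TGT TAG CAC TTC ATA TTT CGT TCA TAT TTG — ATG at 19, stop TAG at 34 → 18 nt.
Frame -2: GAG TGG CGT ACC AGG CGA TGA ACA AGC GTT GTT AGC ACT TCA TAT TTC GTT CAT ATT — no ATG→stop ORF.
Frame -3: AGT GGC GTA CCA GGC GAT GAA CAA GCG TTG TTA GCA CTT CAT ATT TCG TTC ATA TTT — no ATG→stop ORF.
Longest ORF is 18 nt in frame -1 (positions 19–36).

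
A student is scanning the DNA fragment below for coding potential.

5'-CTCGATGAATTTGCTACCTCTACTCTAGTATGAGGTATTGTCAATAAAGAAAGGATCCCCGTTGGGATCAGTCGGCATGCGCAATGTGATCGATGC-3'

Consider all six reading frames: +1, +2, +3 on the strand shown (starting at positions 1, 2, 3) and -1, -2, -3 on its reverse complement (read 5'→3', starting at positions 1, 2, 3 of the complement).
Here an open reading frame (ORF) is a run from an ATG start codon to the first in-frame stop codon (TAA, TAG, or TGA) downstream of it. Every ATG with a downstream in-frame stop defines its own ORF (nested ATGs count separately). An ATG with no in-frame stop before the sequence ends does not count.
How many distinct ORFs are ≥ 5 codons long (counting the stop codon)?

3

Reverse complement (5'→3'): GCATCGATCACATTGCGCATGCCGACTGATCCCAACGGGGATCCTTTCTTTATTGACAATACCTCATACTAGAGTAGAGGTAGCAAATTCATCGAG
Frame +1: CTC GAT GAA TTT GCT ACC TCT ACT CTA GTA TGA GGT ATT GTC AAT AAA GAA AGG ATC CCC GTT GGG ATC AGT CGG CAT GCG CAA TGT GAT CGA TGC — no ATG→stop ORF.
Frame +2: TCG ATG AAT TTG CTA CCT CTA CTC TAG TAT GAG GTA TTG TCA ATA AAG AAA GGA TCC CCG TTG GGA TCA GTC GGC ATG CGC AAT GTG ATC GAT — ATG at 5, stop TAG at 26 → 24 nt.
Frame +3: CGA TGA ATT TGC TAC CTC TAC TCT AGT ATG AGG TAT TGT CAA TAA AGA AAG GAT CCC CGT TGG GAT CAG TCG GCA TGC GCA ATG TGA TCG ATG — ATG at 30, stop TAA at 45 → 18 nt; ATG at 84, stop TGA at 87 → 6 nt.
Frame -1: GCA TCG ATC ACA TTG CGC ATG CCG ACT GAT CCC AAC GGG GAT CCT TTC TTT ATT GAC AAT ACC TCA TAC TAG AGT AGA GGT AGC AAA TTC ATC GAG — ATG at 19, stop TAG at 70 → 54 nt.
Frame -2: CAT CGA TCA CAT TGC GCA TGC CGA CTG ATC CCA ACG GGG ATC CTT TCT TTA TTG ACA ATA CCT CAT ACT AGA GTA GAG GTA GCA AAT TCA TCG — no ATG→stop ORF.
Frame -3: ATC GAT CAC ATT GCG CAT GCC GAC TGA TCC CAA CGG GGA TCC TTT CTT TAT TGA CAA TAC CTC ATA CTA GAG TAG AGG TAG CAA ATT CAT CGA — no ATG→stop ORF.
ORFs ≥ 5 codons: frame +2 5–28 (8 codons), frame +3 30–47 (6 codons), frame -1 19–72 (18 codons). Count = 3.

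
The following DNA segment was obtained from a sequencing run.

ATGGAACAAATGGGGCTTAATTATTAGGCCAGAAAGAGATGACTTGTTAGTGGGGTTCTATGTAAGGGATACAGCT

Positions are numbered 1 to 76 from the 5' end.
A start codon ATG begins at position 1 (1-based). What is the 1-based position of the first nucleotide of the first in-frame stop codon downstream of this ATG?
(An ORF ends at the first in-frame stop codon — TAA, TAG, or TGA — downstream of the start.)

25

Codons from position 1: ATG (1–3), GAA (4–6), CAA (7–9), ATG (10–12), GGG (13–15), CTT (16–18), AAT (19–21), TAT (22–24), TAG (25–27).
TAG is a stop codon; it begins at position 25.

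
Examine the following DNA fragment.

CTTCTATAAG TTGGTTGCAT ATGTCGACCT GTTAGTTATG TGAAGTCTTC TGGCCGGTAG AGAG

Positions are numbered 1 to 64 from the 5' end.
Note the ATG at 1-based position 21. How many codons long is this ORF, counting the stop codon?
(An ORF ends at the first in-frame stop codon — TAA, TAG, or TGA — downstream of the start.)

5

Codons from position 21: ATG (21–23), TCG (24–26), ACC (27–29), TGT (30–32), TAG (33–35).
TAG is the first in-frame stop; that's 5 codons including the stop.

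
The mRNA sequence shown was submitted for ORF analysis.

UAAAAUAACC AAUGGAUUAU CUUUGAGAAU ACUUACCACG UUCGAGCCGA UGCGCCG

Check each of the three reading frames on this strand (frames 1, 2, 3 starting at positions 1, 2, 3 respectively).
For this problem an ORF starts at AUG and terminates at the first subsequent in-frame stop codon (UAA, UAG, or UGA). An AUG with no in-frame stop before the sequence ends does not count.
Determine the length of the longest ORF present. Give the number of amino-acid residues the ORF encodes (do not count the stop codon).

Frame 1: UAA AAU AAC CAA UGG AUU AUC UUU GAG AAU ACU UAC CAC GUU CGA GCC GAU GCG CCG — no AUG→stop ORF.
Frame 2: AAA AUA ACC AAU GGA UUA UCU UUG AGA AUA CUU ACC ACG UUC GAG CCG AUG CGC — no AUG→stop ORF.
Frame 3: AAA UAA CCA AUG GAU UAU CUU UGA GAA UAC UUA CCA CGU UCG AGC CGA UGC GCC — AUG at 12, stop UGA at 24 → 15 nt.
Longest: frame 3, positions 12–26, 15 nt = 5 codons = 4 aa. → 4 amino acids.

4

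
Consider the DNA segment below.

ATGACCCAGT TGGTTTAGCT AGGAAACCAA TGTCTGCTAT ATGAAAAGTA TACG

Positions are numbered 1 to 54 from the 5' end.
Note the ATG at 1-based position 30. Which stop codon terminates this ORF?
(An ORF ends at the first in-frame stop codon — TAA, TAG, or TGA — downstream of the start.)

TGA

Codons from position 30: ATG (30–32), TCT (33–35), GCT (36–38), ATA (39–41), TGA (42–44).
The first in-frame stop codon is TGA.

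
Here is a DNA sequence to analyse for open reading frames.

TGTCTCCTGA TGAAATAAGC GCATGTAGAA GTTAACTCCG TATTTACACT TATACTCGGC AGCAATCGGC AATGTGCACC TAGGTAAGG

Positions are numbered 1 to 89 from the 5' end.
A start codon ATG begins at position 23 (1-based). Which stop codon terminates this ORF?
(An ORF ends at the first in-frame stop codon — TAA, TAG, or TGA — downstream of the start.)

TAG

Codons from position 23: ATG (23–25), TAG (26–28).
The first in-frame stop codon is TAG.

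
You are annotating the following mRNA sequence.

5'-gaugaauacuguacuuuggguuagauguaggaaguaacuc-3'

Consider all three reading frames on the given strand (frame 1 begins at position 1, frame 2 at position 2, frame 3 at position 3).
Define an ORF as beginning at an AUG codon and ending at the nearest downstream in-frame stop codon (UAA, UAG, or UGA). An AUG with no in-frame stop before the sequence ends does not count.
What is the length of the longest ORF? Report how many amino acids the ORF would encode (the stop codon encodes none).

11

Frame 1: GAU GAA UAC UGU ACU UUG GGU UAG AUG UAG GAA GUA ACU — AUG at 25, stop UAG at 28 → 6 nt.
Frame 2: AUG AAU ACU GUA CUU UGG GUU AGA UGU AGG AAG UAA CUC — AUG at 2, stop UAA at 35 → 36 nt.
Frame 3: UGA AUA CUG UAC UUU GGG UUA GAU GUA GGA AGU AAC — no AUG→stop ORF.
Longest: frame 2, positions 2–37, 36 nt = 12 codons = 11 aa. → 11 amino acids.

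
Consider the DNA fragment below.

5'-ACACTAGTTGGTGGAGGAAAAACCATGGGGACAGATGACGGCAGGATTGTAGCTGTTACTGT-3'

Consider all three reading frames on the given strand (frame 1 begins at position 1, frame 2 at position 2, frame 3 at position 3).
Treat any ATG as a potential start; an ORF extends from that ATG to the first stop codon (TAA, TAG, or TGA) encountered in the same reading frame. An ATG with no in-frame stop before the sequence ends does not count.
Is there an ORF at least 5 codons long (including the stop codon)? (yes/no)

Frame 1: ACA CTA GTT GGT GGA GGA AAA ACC ATG GGG ACA GAT GAC GGC AGG ATT GTA GCT GTT ACT — no ATG→stop ORF.
Frame 2: CAC TAG TTG GTG GAG GAA AAA CCA TGG GGA CAG ATG ACG GCA GGA TTG TAG CTG TTA CTG — ATG at 35, stop TAG at 50 → 18 nt.
Frame 3: ACT AGT TGG TGG AGG AAA AAC CAT GGG GAC AGA TGA CGG CAG GAT TGT AGC TGT TAC TGT — no ATG→stop ORF.
Frame 2 has an ORF of 6 codons (positions 35–52) ≥ 5, so yes.

yes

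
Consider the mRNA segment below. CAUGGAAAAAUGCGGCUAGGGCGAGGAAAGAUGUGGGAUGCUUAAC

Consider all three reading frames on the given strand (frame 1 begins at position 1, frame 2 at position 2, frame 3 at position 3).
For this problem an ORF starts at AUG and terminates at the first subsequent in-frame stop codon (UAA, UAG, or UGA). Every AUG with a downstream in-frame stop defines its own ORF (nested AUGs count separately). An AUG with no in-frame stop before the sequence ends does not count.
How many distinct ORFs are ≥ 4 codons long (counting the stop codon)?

3

Frame 1: CAU GGA AAA AUG CGG CUA GGG CGA GGA AAG AUG UGG GAU GCU UAA — AUG at 10, stop UAA at 43 → 36 nt; AUG at 31, stop UAA at 43 → 15 nt.
Frame 2: AUG GAA AAA UGC GGC UAG GGC GAG GAA AGA UGU GGG AUG CUU AAC — AUG at 2, stop UAG at 17 → 18 nt.
Frame 3: UGG AAA AAU GCG GCU AGG GCG AGG AAA GAU GUG GGA UGC UUA — no AUG→stop ORF.
ORFs ≥ 4 codons: frame 1 10–45 (12 codons), frame 1 31–45 (5 codons), frame 2 2–19 (6 codons). Count = 3.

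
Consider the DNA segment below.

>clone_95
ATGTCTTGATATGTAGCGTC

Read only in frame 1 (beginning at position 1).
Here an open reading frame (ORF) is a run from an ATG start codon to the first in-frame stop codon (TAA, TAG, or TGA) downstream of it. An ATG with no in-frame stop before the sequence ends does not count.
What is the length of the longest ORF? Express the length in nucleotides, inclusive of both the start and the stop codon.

Frame 1: ATG TCT TGA TAT GTA GCG — ATG at 1, stop TGA at 7 → 9 nt.
Longest: frame 1, positions 1–9, 9 nt = 3 codons = 2 aa. → 9 nucleotides.

9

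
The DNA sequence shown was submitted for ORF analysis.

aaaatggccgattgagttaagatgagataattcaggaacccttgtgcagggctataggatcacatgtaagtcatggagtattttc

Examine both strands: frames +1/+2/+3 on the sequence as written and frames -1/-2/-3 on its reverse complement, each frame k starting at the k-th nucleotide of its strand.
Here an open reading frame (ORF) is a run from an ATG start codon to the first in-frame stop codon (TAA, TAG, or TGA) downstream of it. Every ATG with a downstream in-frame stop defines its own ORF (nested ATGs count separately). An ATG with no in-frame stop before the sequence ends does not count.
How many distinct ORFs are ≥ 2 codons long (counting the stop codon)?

Reverse complement (5'→3'): GAAAATACTCCATGACTTACATGTGATCCTATAGCCCTGCACAAGGGTTCCTGAATTATCTCATCTTAACTCAATCGGCCATTTT
Frame +1: AAA ATG GCC GAT TGA GTT AAG ATG AGA TAA TTC AGG AAC CCT TGT GCA GGG CTA TAG GAT CAC ATG TAA GTC ATG GAG TAT TTT — ATG at 4, stop TGA at 13 → 12 nt; ATG at 22, stop TAA at 28 → 9 nt; ATG at 64, stop TAA at 67 → 6 nt.
Frame +2: AAA TGG CCG ATT GAG TTA AGA TGA GAT AAT TCA GGA ACC CTT GTG CAG GGC TAT AGG ATC ACA TGT AAG TCA TGG AGT ATT TTC — no ATG→stop ORF.
Frame +3: AAT GGC CGA TTG AGT TAA GAT GAG ATA ATT CAG GAA CCC TTG TGC AGG GCT ATA GGA TCA CAT GTA AGT CAT GGA GTA TTT — no ATG→stop ORF.
Frame -1: GAA AAT ACT CCA TGA CTT ACA TGT GAT CCT ATA GCC CTG CAC AAG GGT TCC TGA ATT ATC TCA TCT TAA CTC AAT CGG CCA TTT — no ATG→stop ORF.
Frame -2: AAA ATA CTC CAT GAC TTA CAT GTG ATC CTA TAG CCC TGC ACA AGG GTT CCT GAA TTA TCT CAT CTT AAC TCA ATC GGC CAT TTT — no ATG→stop ORF.
Frame -3: AAA TAC TCC ATG ACT TAC ATG TGA TCC TAT AGC CCT GCA CAA GGG TTC CTG AAT TAT CTC ATC TTA ACT CAA TCG GCC ATT — ATG at 12, stop TGA at 24 → 15 nt; ATG at 21, stop TGA at 24 → 6 nt.
ORFs ≥ 2 codons: frame +1 4–15 (4 codons), frame +1 22–30 (3 codons), frame +1 64–69 (2 codons), frame -3 12–26 (5 codons), frame -3 21–26 (2 codons). Count = 5.

5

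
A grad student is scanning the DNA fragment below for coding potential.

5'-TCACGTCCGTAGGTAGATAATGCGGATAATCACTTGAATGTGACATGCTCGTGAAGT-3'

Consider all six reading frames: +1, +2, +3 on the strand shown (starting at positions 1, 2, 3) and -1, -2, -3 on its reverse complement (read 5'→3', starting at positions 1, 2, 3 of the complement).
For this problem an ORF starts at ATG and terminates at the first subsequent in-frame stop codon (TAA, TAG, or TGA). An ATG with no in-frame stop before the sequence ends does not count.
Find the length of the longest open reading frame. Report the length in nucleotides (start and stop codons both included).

Reverse complement (5'→3'): ACTTCACGAGCATGTCACATTCAAGTGATTATCCGCATTATCTACCTACGGACGTGA
Frame +1: TCA CGT CCG TAG GTA GAT AAT GCG GAT AAT CAC TTG AAT GTG ACA TGC TCG TGA AGT — no ATG→stop ORF.
Frame +2: CAC GTC CGT AGG TAG ATA ATG CGG ATA ATC ACT TGA ATG TGA CAT GCT CGT GAA — ATG at 20, stop TGA at 35 → 18 nt; ATG at 38, stop TGA at 41 → 6 nt.
Frame +3: ACG TCC GTA GGT AGA TAA TGC GGA TAA TCA CTT GAA TGT GAC ATG CTC GTG AAG — no ATG→stop ORF.
Frame -1: ACT TCA CGA GCA TGT CAC ATT CAA GTG ATT ATC CGC ATT ATC TAC CTA CGG ACG TGA — no ATG→stop ORF.
Frame -2: CTT CAC GAG CAT GTC ACA TTC AAG TGA TTA TCC GCA TTA TCT ACC TAC GGA CGT — no ATG→stop ORF.
Frame -3: TTC ACG AGC ATG TCA CAT TCA AGT GAT TAT CCG CAT TAT CTA CCT ACG GAC GTG — no ATG→stop ORF.
Longest: frame +2, positions 20–37, 18 nt = 6 codons = 5 aa. → 18 nucleotides.

18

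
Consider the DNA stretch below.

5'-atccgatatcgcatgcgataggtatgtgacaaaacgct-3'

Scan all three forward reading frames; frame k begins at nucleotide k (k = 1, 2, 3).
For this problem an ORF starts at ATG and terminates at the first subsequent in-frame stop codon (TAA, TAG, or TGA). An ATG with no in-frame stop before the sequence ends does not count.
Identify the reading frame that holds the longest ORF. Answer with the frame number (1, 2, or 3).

1

Frame 1: ATC CGA TAT CGC ATG CGA TAG GTA TGT GAC AAA ACG — ATG at 13, stop TAG at 19 → 9 nt.
Frame 2: TCC GAT ATC GCA TGC GAT AGG TAT GTG ACA AAA CGC — no ATG→stop ORF.
Frame 3: CCG ATA TCG CAT GCG ATA GGT ATG TGA CAA AAC GCT — ATG at 24, stop TGA at 27 → 6 nt.
Longest ORF is 9 nt in frame 1 (positions 13–21).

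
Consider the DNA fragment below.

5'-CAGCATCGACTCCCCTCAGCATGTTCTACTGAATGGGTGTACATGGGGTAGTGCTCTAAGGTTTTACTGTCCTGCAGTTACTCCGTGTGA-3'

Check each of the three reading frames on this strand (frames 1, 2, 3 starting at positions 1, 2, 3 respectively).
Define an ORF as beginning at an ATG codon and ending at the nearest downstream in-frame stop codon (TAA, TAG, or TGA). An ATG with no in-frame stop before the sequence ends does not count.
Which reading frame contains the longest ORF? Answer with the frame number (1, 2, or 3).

3

Frame 1: CAG CAT CGA CTC CCC TCA GCA TGT TCT ACT GAA TGG GTG TAC ATG GGG TAG TGC TCT AAG GTT TTA CTG TCC TGC AGT TAC TCC GTG TGA — ATG at 43, stop TAG at 49 → 9 nt.
Frame 2: AGC ATC GAC TCC CCT CAG CAT GTT CTA CTG AAT GGG TGT ACA TGG GGT AGT GCT CTA AGG TTT TAC TGT CCT GCA GTT ACT CCG TGT — no ATG→stop ORF.
Frame 3: GCA TCG ACT CCC CTC AGC ATG TTC TAC TGA ATG GGT GTA CAT GGG GTA GTG CTC TAA GGT TTT ACT GTC CTG CAG TTA CTC CGT GTG — ATG at 21, stop TGA at 30 → 12 nt; ATG at 33, stop TAA at 57 → 27 nt.
Longest ORF is 27 nt in frame 3 (positions 33–59).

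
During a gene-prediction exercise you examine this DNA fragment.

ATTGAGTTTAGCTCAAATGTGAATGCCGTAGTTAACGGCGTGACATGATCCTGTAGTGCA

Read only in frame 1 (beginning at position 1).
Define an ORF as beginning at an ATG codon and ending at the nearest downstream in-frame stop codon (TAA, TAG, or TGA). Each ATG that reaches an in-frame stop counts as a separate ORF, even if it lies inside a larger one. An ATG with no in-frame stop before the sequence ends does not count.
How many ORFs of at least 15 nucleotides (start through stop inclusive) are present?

Frame 1: ATT GAG TTT AGC TCA AAT GTG AAT GCC GTA GTT AAC GGC GTG ACA TGA TCC TGT AGT GCA — no ATG→stop ORF.
No ORF reaches 15 nucleotides. Count = 0.

0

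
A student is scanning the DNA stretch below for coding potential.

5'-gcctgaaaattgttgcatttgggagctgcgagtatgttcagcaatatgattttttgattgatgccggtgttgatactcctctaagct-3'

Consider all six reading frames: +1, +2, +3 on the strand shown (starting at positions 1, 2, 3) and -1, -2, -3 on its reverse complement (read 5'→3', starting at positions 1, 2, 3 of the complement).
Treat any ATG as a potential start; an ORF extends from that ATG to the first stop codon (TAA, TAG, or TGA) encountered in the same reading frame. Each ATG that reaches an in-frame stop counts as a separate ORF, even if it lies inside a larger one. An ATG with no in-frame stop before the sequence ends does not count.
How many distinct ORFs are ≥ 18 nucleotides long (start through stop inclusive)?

2

Reverse complement (5'→3'): AGCTTAGAGGAGTATCAACACCGGCATCAATCAAAAAATCATATTGCTGAACATACTCGCAGCTCCCAAATGCAACAATTTTCAGGC
Frame +1: GCC TGA AAA TTG TTG CAT TTG GGA GCT GCG AGT ATG TTC AGC AAT ATG ATT TTT TGA TTG ATG CCG GTG TTG ATA CTC CTC TAA GCT — ATG at 34, stop TGA at 55 → 24 nt; ATG at 46, stop TGA at 55 → 12 nt; ATG at 61, stop TAA at 82 → 24 nt.
Frame +2: CCT GAA AAT TGT TGC ATT TGG GAG CTG CGA GTA TGT TCA GCA ATA TGA TTT TTT GAT TGA TGC CGG TGT TGA TAC TCC TCT AAG — no ATG→stop ORF.
Frame +3: CTG AAA ATT GTT GCA TTT GGG AGC TGC GAG TAT GTT CAG CAA TAT GAT TTT TTG ATT GAT GCC GGT GTT GAT ACT CCT CTA AGC — no ATG→stop ORF.
Frame -1: AGC TTA GAG GAG TAT CAA CAC CGG CAT CAA TCA AAA AAT CAT ATT GCT GAA CAT ACT CGC AGC TCC CAA ATG CAA CAA TTT TCA GGC — no ATG→stop ORF.
Frame -2: GCT TAG AGG AGT ATC AAC ACC GGC ATC AAT CAA AAA ATC ATA TTG CTG AAC ATA CTC GCA GCT CCC AAA TGC AAC AAT TTT CAG — no ATG→stop ORF.
Frame -3: CTT AGA GGA GTA TCA ACA CCG GCA TCA ATC AAA AAA TCA TAT TGC TGA ACA TAC TCG CAG CTC CCA AAT GCA ACA ATT TTC AGG — no ATG→stop ORF.
ORFs ≥ 18 nucleotides: frame +1 34–57 (24 nucleotides), frame +1 61–84 (24 nucleotides). Count = 2.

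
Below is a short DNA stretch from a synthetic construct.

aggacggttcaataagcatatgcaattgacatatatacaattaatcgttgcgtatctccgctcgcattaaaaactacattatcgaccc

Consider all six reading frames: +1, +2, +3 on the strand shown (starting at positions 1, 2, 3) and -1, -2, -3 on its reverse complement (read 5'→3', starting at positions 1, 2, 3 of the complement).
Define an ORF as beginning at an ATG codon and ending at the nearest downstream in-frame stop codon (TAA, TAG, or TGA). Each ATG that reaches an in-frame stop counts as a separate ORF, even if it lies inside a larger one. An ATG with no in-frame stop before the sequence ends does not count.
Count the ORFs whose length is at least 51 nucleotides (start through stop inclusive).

Reverse complement (5'→3'): GGGTCGATAATGTAGTTTTTAATGCGAGCGGAGATACGCAACGATTAATTGTATATATGTCAATTGCATATGCTTATTGAACCGTCCT
Frame +1: AGG ACG GTT CAA TAA GCA TAT GCA ATT GAC ATA TAT ACA ATT AAT CGT TGC GTA TCT CCG CTC GCA TTA AAA ACT ACA TTA TCG ACC — no ATG→stop ORF.
Frame +2: GGA CGG TTC AAT AAG CAT ATG CAA TTG ACA TAT ATA CAA TTA ATC GTT GCG TAT CTC CGC TCG CAT TAA AAA CTA CAT TAT CGA CCC — ATG at 20, stop TAA at 68 → 51 nt.
Frame +3: GAC GGT TCA ATA AGC ATA TGC AAT TGA CAT ATA TAC AAT TAA TCG TTG CGT ATC TCC GCT CGC ATT AAA AAC TAC ATT ATC GAC — no ATG→stop ORF.
Frame -1: GGG TCG ATA ATG TAG TTT TTA ATG CGA GCG GAG ATA CGC AAC GAT TAA TTG TAT ATA TGT CAA TTG CAT ATG CTT ATT GAA CCG TCC — ATG at 10, stop TAG at 13 → 6 nt; ATG at 22, stop TAA at 46 → 27 nt.
Frame -2: GGT CGA TAA TGT AGT TTT TAA TGC GAG CGG AGA TAC GCA ACG ATT AAT TGT ATA TAT GTC AAT TGC ATA TGC TTA TTG AAC CGT CCT — no ATG→stop ORF.
Frame -3: GTC GAT AAT GTA GTT TTT AAT GCG AGC GGA GAT ACG CAA CGA TTA ATT GTA TAT ATG TCA ATT GCA TAT GCT TAT TGA ACC GTC — ATG at 57, stop TGA at 78 → 24 nt.
ORFs ≥ 51 nucleotides: frame +2 20–70 (51 nucleotides). Count = 1.

1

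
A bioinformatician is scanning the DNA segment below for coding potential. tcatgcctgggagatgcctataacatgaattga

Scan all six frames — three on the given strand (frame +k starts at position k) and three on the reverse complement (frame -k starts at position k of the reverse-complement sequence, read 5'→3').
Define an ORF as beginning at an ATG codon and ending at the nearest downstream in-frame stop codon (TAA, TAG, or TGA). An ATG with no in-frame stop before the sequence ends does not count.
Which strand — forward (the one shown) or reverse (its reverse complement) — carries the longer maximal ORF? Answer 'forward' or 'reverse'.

forward

Reverse complement (5'→3'): TCAATTCATGTTATAGGCATCTCCCAGGCATGA
Frame +1: TCA TGC CTG GGA GAT GCC TAT AAC ATG AAT TGA — ATG at 25, stop TGA at 31 → 9 nt.
Frame +2: CAT GCC TGG GAG ATG CCT ATA ACA TGA ATT — ATG at 14, stop TGA at 26 → 15 nt.
Frame +3: ATG CCT GGG AGA TGC CTA TAA CAT GAA TTG — ATG at 3, stop TAA at 21 → 21 nt.
Frame -1: TCA ATT CAT GTT ATA GGC ATC TCC CAG GCA TGA — no ATG→stop ORF.
Frame -2: CAA TTC ATG TTA TAG GCA TCT CCC AGG CAT — ATG at 8, stop TAG at 14 → 9 nt.
Frame -3: AAT TCA TGT TAT AGG CAT CTC CCA GGC ATG — no ATG→stop ORF.
Forward-strand max 21 nt; reverse-strand max 9 nt. The forward strand has the longer ORF.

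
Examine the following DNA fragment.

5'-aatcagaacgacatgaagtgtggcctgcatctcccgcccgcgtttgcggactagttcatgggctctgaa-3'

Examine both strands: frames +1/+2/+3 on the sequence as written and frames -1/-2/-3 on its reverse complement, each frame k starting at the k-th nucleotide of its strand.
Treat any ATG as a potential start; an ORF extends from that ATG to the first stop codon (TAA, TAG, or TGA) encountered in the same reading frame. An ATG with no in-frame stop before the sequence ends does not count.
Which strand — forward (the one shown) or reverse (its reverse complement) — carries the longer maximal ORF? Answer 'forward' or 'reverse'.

forward

Reverse complement (5'→3'): TTCAGAGCCCATGAACTAGTCCGCAAACGCGGGCGGGAGATGCAGGCCACACTTCATGTCGTTCTGATT
Frame +1: AAT CAG AAC GAC ATG AAG TGT GGC CTG CAT CTC CCG CCC GCG TTT GCG GAC TAG TTC ATG GGC TCT GAA — ATG at 13, stop TAG at 52 → 42 nt.
Frame +2: ATC AGA ACG ACA TGA AGT GTG GCC TGC ATC TCC CGC CCG CGT TTG CGG ACT AGT TCA TGG GCT CTG — no ATG→stop ORF.
Frame +3: TCA GAA CGA CAT GAA GTG TGG CCT GCA TCT CCC GCC CGC GTT TGC GGA CTA GTT CAT GGG CTC TGA — no ATG→stop ORF.
Frame -1: TTC AGA GCC CAT GAA CTA GTC CGC AAA CGC GGG CGG GAG ATG CAG GCC ACA CTT CAT GTC GTT CTG ATT — no ATG→stop ORF.
Frame -2: TCA GAG CCC ATG AAC TAG TCC GCA AAC GCG GGC GGG AGA TGC AGG CCA CAC TTC ATG TCG TTC TGA — ATG at 11, stop TAG at 17 → 9 nt; ATG at 56, stop TGA at 65 → 12 nt.
Frame -3: CAG AGC CCA TGA ACT AGT CCG CAA ACG CGG GCG GGA GAT GCA GGC CAC ACT TCA TGT CGT TCT GAT — no ATG→stop ORF.
Forward-strand max 42 nt; reverse-strand max 12 nt. The forward strand has the longer ORF.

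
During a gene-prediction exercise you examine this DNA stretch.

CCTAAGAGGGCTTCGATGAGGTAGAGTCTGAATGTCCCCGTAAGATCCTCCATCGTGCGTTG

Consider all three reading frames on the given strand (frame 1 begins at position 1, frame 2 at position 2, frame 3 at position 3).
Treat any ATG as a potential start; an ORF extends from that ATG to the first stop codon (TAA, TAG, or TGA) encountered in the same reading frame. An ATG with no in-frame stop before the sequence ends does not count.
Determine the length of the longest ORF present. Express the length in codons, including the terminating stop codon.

4

Frame 1: CCT AAG AGG GCT TCG ATG AGG TAG AGT CTG AAT GTC CCC GTA AGA TCC TCC ATC GTG CGT — ATG at 16, stop TAG at 22 → 9 nt.
Frame 2: CTA AGA GGG CTT CGA TGA GGT AGA GTC TGA ATG TCC CCG TAA GAT CCT CCA TCG TGC GTT — ATG at 32, stop TAA at 41 → 12 nt.
Frame 3: TAA GAG GGC TTC GAT GAG GTA GAG TCT GAA TGT CCC CGT AAG ATC CTC CAT CGT GCG TTG — no ATG→stop ORF.
Longest: frame 2, positions 32–43, 12 nt = 4 codons = 3 aa. → 4 codons.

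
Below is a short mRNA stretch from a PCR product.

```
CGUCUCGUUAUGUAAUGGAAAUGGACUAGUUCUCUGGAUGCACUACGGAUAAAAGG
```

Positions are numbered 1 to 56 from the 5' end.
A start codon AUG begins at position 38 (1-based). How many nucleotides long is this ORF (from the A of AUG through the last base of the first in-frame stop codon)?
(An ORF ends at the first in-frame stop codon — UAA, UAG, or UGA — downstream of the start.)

Codons from position 38: AUG (38–40), CAC (41–43), UAC (44–46), GGA (47–49), UAA (50–52).
UAA is the first in-frame stop; ORF spans 38–52, 15 nucleotides.

15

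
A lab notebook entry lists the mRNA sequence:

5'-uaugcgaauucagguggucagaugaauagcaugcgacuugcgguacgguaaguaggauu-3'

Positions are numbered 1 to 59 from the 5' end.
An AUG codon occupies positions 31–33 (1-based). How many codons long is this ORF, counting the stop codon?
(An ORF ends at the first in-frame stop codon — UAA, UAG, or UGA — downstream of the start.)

Codons from position 31: AUG (31–33), CGA (34–36), CUU (37–39), GCG (40–42), GUA (43–45), CGG (46–48), UAA (49–51).
UAA is the first in-frame stop; that's 7 codons including the stop.

7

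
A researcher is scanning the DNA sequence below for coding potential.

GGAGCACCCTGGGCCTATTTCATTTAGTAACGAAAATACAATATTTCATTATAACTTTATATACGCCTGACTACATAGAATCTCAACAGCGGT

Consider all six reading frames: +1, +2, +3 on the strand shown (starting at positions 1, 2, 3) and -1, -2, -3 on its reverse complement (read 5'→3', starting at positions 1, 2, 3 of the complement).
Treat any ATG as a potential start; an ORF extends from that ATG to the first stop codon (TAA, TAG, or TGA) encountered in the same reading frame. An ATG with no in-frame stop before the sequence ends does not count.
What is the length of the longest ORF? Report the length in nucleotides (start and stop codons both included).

Reverse complement (5'→3'): ACCGCTGTTGAGATTCTATGTAGTCAGGCGTATATAAAGTTATAATGAAATATTGTATTTTCGTTACTAAATGAAATAGGCCCAGGGTGCTCC
Frame +1: GGA GCA CCC TGG GCC TAT TTC ATT TAG TAA CGA AAA TAC AAT ATT TCA TTA TAA CTT TAT ATA CGC CTG ACT ACA TAG AAT CTC AAC AGC GGT — no ATG→stop ORF.
Frame +2: GAG CAC CCT GGG CCT ATT TCA TTT AGT AAC GAA AAT ACA ATA TTT CAT TAT AAC TTT ATA TAC GCC TGA CTA CAT AGA ATC TCA ACA GCG — no ATG→stop ORF.
Frame +3: AGC ACC CTG GGC CTA TTT CAT TTA GTA ACG AAA ATA CAA TAT TTC ATT ATA ACT TTA TAT ACG CCT GAC TAC ATA GAA TCT CAA CAG CGG — no ATG→stop ORF.
Frame -1: ACC GCT GTT GAG ATT CTA TGT AGT CAG GCG TAT ATA AAG TTA TAA TGA AAT ATT GTA TTT TCG TTA CTA AAT GAA ATA GGC CCA GGG TGC TCC — no ATG→stop ORF.
Frame -2: CCG CTG TTG AGA TTC TAT GTA GTC AGG CGT ATA TAA AGT TAT AAT GAA ATA TTG TAT TTT CGT TAC TAA ATG AAA TAG GCC CAG GGT GCT — ATG at 71, stop TAG at 77 → 9 nt.
Frame -3: CGC TGT TGA GAT TCT ATG TAG TCA GGC GTA TAT AAA GTT ATA ATG AAA TAT TGT ATT TTC GTT ACT AAA TGA AAT AGG CCC AGG GTG CTC — ATG at 18, stop TAG at 21 → 6 nt; ATG at 45, stop TGA at 72 → 30 nt.
Longest: frame -3, positions 45–74, 30 nt = 10 codons = 9 aa. → 30 nucleotides.

30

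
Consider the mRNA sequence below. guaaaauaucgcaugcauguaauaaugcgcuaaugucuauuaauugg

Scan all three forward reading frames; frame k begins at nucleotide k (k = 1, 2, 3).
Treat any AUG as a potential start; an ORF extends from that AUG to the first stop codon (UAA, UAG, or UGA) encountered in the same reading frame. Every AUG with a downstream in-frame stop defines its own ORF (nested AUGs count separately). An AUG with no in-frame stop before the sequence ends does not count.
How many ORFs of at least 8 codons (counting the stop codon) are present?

0

Frame 1: GUA AAA UAU CGC AUG CAU GUA AUA AUG CGC UAA UGU CUA UUA AUU — AUG at 13, stop UAA at 31 → 21 nt; AUG at 25, stop UAA at 31 → 9 nt.
Frame 2: UAA AAU AUC GCA UGC AUG UAA UAA UGC GCU AAU GUC UAU UAA UUG — AUG at 17, stop UAA at 20 → 6 nt.
Frame 3: AAA AUA UCG CAU GCA UGU AAU AAU GCG CUA AUG UCU AUU AAU UGG — no AUG→stop ORF.
No ORF reaches 8 codons. Count = 0.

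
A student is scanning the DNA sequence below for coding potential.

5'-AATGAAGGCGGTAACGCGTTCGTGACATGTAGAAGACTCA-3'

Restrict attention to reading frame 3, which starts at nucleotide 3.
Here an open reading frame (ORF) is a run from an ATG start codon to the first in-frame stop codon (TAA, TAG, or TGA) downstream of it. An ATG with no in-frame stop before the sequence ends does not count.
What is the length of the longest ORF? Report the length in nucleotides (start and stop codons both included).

Frame 3: TGA AGG CGG TAA CGC GTT CGT GAC ATG TAG AAG ACT — ATG at 27, stop TAG at 30 → 6 nt.
Longest: frame 3, positions 27–32, 6 nt = 2 codons = 1 aa. → 6 nucleotides.

6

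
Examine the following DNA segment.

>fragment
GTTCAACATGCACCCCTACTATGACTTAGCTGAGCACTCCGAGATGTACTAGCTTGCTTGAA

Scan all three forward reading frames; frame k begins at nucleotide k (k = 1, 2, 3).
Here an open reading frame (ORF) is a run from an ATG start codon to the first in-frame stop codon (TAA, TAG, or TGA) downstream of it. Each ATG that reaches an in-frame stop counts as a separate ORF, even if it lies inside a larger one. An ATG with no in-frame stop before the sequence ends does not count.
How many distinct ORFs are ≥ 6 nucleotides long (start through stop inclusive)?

3

Frame 1: GTT CAA CAT GCA CCC CTA CTA TGA CTT AGC TGA GCA CTC CGA GAT GTA CTA GCT TGC TTG — no ATG→stop ORF.
Frame 2: TTC AAC ATG CAC CCC TAC TAT GAC TTA GCT GAG CAC TCC GAG ATG TAC TAG CTT GCT TGA — ATG at 8, stop TAG at 50 → 45 nt; ATG at 44, stop TAG at 50 → 9 nt.
Frame 3: TCA ACA TGC ACC CCT ACT ATG ACT TAG CTG AGC ACT CCG AGA TGT ACT AGC TTG CTT GAA — ATG at 21, stop TAG at 27 → 9 nt.
ORFs ≥ 6 nucleotides: frame 2 8–52 (45 nucleotides), frame 2 44–52 (9 nucleotides), frame 3 21–29 (9 nucleotides). Count = 3.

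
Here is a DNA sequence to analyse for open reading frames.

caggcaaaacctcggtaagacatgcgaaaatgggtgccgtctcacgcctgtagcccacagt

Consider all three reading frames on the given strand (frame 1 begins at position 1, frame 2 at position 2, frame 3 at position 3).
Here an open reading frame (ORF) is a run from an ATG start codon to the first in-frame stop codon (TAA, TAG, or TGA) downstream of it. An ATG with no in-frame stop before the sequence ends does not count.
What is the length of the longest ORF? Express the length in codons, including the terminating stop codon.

Frame 1: CAG GCA AAA CCT CGG TAA GAC ATG CGA AAA TGG GTG CCG TCT CAC GCC TGT AGC CCA CAG — no ATG→stop ORF.
Frame 2: AGG CAA AAC CTC GGT AAG ACA TGC GAA AAT GGG TGC CGT CTC ACG CCT GTA GCC CAC AGT — no ATG→stop ORF.
Frame 3: GGC AAA ACC TCG GTA AGA CAT GCG AAA ATG GGT GCC GTC TCA CGC CTG TAG CCC ACA — ATG at 30, stop TAG at 51 → 24 nt.
Longest: frame 3, positions 30–53, 24 nt = 8 codons = 7 aa. → 8 codons.

8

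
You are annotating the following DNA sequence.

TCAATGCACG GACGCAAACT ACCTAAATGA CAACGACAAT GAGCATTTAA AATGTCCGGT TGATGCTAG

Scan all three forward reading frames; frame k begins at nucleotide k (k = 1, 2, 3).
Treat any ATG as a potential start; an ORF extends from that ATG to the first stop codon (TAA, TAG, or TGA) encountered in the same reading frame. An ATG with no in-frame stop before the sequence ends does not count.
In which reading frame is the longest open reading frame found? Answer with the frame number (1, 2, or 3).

Frame 1: TCA ATG CAC GGA CGC AAA CTA CCT AAA TGA CAA CGA CAA TGA GCA TTT AAA ATG TCC GGT TGA TGC TAG — ATG at 4, stop TGA at 28 → 27 nt; ATG at 52, stop TGA at 61 → 12 nt.
Frame 2: CAA TGC ACG GAC GCA AAC TAC CTA AAT GAC AAC GAC AAT GAG CAT TTA AAA TGT CCG GTT GAT GCT — no ATG→stop ORF.
Frame 3: AAT GCA CGG ACG CAA ACT ACC TAA ATG ACA ACG ACA ATG AGC ATT TAA AAT GTC CGG TTG ATG CTA — ATG at 27, stop TAA at 48 → 24 nt; ATG at 39, stop TAA at 48 → 12 nt.
Longest ORF is 27 nt in frame 1 (positions 4–30).

1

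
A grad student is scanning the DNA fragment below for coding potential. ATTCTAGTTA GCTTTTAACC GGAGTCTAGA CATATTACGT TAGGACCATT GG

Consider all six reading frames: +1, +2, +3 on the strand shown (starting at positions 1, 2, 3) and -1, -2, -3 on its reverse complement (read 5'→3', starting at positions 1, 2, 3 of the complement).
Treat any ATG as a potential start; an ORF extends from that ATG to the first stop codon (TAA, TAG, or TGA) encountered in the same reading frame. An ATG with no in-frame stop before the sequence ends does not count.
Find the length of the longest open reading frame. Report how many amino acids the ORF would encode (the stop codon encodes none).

9

Reverse complement (5'→3'): CCAATGGTCCTAACGTAATATGTCTAGACTCCGGTTAAAAGCTAACTAGAAT
Frame +1: ATT CTA GTT AGC TTT TAA CCG GAG TCT AGA CAT ATT ACG TTA GGA CCA TTG — no ATG→stop ORF.
Frame +2: TTC TAG TTA GCT TTT AAC CGG AGT CTA GAC ATA TTA CGT TAG GAC CAT TGG — no ATG→stop ORF.
Frame +3: TCT AGT TAG CTT TTA ACC GGA GTC TAG ACA TAT TAC GTT AGG ACC ATT — no ATG→stop ORF.
Frame -1: CCA ATG GTC CTA ACG TAA TAT GTC TAG ACT CCG GTT AAA AGC TAA CTA GAA — ATG at 4, stop TAA at 16 → 15 nt.
Frame -2: CAA TGG TCC TAA CGT AAT ATG TCT AGA CTC CGG TTA AAA GCT AAC TAG AAT — ATG at 20, stop TAG at 47 → 30 nt.
Frame -3: AAT GGT CCT AAC GTA ATA TGT CTA GAC TCC GGT TAA AAG CTA ACT AGA — no ATG→stop ORF.
Longest: frame -2, positions 20–49, 30 nt = 10 codons = 9 aa. → 9 amino acids.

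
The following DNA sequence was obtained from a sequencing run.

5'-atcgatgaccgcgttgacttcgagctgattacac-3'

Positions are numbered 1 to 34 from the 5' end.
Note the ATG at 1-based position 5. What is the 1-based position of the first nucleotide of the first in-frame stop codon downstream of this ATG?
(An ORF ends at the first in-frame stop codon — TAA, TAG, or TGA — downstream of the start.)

26

Codons from position 5: ATG (5–7), ACC (8–10), GCG (11–13), TTG (14–16), ACT (17–19), TCG (20–22), AGC (23–25), TGA (26–28).
TGA is a stop codon; it begins at position 26.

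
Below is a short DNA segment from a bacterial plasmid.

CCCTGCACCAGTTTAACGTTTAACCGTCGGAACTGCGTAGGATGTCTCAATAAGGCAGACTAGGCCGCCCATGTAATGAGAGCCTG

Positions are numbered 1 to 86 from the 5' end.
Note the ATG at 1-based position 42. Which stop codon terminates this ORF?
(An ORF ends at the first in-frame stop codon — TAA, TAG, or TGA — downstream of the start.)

TAA

Codons from position 42: ATG (42–44), TCT (45–47), CAA (48–50), TAA (51–53).
The first in-frame stop codon is TAA.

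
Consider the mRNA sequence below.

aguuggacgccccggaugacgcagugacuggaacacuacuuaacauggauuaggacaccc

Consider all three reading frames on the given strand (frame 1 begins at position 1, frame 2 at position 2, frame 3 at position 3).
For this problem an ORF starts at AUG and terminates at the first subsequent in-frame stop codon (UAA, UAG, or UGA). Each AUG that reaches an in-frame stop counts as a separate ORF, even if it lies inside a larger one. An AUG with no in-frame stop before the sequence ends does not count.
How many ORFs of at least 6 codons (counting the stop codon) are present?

0

Frame 1: AGU UGG ACG CCC CGG AUG ACG CAG UGA CUG GAA CAC UAC UUA ACA UGG AUU AGG ACA CCC — AUG at 16, stop UGA at 25 → 12 nt.
Frame 2: GUU GGA CGC CCC GGA UGA CGC AGU GAC UGG AAC ACU ACU UAA CAU GGA UUA GGA CAC — no AUG→stop ORF.
Frame 3: UUG GAC GCC CCG GAU GAC GCA GUG ACU GGA ACA CUA CUU AAC AUG GAU UAG GAC ACC — AUG at 45, stop UAG at 51 → 9 nt.
No ORF reaches 6 codons. Count = 0.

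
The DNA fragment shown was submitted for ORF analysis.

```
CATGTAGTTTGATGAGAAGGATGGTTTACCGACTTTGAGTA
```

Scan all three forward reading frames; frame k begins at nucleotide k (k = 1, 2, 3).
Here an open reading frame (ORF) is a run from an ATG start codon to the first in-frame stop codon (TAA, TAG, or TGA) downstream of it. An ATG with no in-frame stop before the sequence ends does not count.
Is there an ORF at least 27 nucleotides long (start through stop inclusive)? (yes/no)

Frame 1: CAT GTA GTT TGA TGA GAA GGA TGG TTT ACC GAC TTT GAG — no ATG→stop ORF.
Frame 2: ATG TAG TTT GAT GAG AAG GAT GGT TTA CCG ACT TTG AGT — ATG at 2, stop TAG at 5 → 6 nt.
Frame 3: TGT AGT TTG ATG AGA AGG ATG GTT TAC CGA CTT TGA GTA — ATG at 12, stop TGA at 36 → 27 nt; ATG at 21, stop TGA at 36 → 18 nt.
Frame 3 has an ORF of 27 nucleotides (positions 12–38) ≥ 27, so yes.

yes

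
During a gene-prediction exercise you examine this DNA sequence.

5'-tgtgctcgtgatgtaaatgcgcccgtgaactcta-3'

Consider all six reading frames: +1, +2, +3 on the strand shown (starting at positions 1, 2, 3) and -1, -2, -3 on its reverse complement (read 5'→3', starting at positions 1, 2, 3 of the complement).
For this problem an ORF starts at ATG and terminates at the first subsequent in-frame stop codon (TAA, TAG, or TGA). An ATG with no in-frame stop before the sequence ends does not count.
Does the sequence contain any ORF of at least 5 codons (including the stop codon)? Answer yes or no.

no

Reverse complement (5'→3'): TAGAGTTCACGGGCGCATTTACATCACGAGCACA
Frame +1: TGT GCT CGT GAT GTA AAT GCG CCC GTG AAC TCT — no ATG→stop ORF.
Frame +2: GTG CTC GTG ATG TAA ATG CGC CCG TGA ACT CTA — ATG at 11, stop TAA at 14 → 6 nt; ATG at 17, stop TGA at 26 → 12 nt.
Frame +3: TGC TCG TGA TGT AAA TGC GCC CGT GAA CTC — no ATG→stop ORF.
Frame -1: TAG AGT TCA CGG GCG CAT TTA CAT CAC GAG CAC — no ATG→stop ORF.
Frame -2: AGA GTT CAC GGG CGC ATT TAC ATC ACG AGC ACA — no ATG→stop ORF.
Frame -3: GAG TTC ACG GGC GCA TTT ACA TCA CGA GCA — no ATG→stop ORF.
Largest ORF found is 4 codons < 5, so no.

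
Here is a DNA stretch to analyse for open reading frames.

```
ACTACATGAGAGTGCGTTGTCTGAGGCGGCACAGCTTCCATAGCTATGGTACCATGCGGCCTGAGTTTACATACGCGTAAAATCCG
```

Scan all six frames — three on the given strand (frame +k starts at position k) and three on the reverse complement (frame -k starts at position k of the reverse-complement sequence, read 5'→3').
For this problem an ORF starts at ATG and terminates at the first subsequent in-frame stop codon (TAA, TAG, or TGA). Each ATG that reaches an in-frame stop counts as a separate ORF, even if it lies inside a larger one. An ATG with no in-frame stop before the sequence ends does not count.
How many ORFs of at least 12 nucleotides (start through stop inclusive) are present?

Reverse complement (5'→3'): CGGATTTTACGCGTATGTAAACTCAGGCCGCATGGTACCATAGCTATGGAAGCTGTGCCGCCTCAGACAACGCACTCTCATGTAGT
Frame +1: ACT ACA TGA GAG TGC GTT GTC TGA GGC GGC ACA GCT TCC ATA GCT ATG GTA CCA TGC GGC CTG AGT TTA CAT ACG CGT AAA ATC — no ATG→stop ORF.
Frame +2: CTA CAT GAG AGT GCG TTG TCT GAG GCG GCA CAG CTT CCA TAG CTA TGG TAC CAT GCG GCC TGA GTT TAC ATA CGC GTA AAA TCC — no ATG→stop ORF.
Frame +3: TAC ATG AGA GTG CGT TGT CTG AGG CGG CAC AGC TTC CAT AGC TAT GGT ACC ATG CGG CCT GAG TTT ACA TAC GCG TAA AAT CCG — ATG at 6, stop TAA at 78 → 75 nt; ATG at 54, stop TAA at 78 → 27 nt.
Frame -1: CGG ATT TTA CGC GTA TGT AAA CTC AGG CCG CAT GGT ACC ATA GCT ATG GAA GCT GTG CCG CCT CAG ACA ACG CAC TCT CAT GTA — no ATG→stop ORF.
Frame -2: GGA TTT TAC GCG TAT GTA AAC TCA GGC CGC ATG GTA CCA TAG CTA TGG AAG CTG TGC CGC CTC AGA CAA CGC ACT CTC ATG TAG — ATG at 32, stop TAG at 41 → 12 nt; ATG at 80, stop TAG at 83 → 6 nt.
Frame -3: GAT TTT ACG CGT ATG TAA ACT CAG GCC GCA TGG TAC CAT AGC TAT GGA AGC TGT GCC GCC TCA GAC AAC GCA CTC TCA TGT AGT — ATG at 15, stop TAA at 18 → 6 nt.
ORFs ≥ 12 nucleotides: frame +3 6–80 (75 nucleotides), frame +3 54–80 (27 nucleotides), frame -2 32–43 (12 nucleotides). Count = 3.

3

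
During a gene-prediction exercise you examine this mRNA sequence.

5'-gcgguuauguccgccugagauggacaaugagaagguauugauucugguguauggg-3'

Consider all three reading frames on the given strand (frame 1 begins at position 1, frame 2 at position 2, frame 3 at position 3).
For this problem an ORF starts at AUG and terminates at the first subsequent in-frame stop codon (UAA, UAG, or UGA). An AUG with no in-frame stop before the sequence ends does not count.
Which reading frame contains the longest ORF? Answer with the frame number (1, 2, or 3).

Frame 1: GCG GUU AUG UCC GCC UGA GAU GGA CAA UGA GAA GGU AUU GAU UCU GGU GUA UGG — AUG at 7, stop UGA at 16 → 12 nt.
Frame 2: CGG UUA UGU CCG CCU GAG AUG GAC AAU GAG AAG GUA UUG AUU CUG GUG UAU GGG — no AUG→stop ORF.
Frame 3: GGU UAU GUC CGC CUG AGA UGG ACA AUG AGA AGG UAU UGA UUC UGG UGU AUG — AUG at 27, stop UGA at 39 → 15 nt.
Longest ORF is 15 nt in frame 3 (positions 27–41).

3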